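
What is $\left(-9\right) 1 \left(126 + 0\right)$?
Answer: $-1134$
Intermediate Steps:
$\left(-9\right) 1 \left(126 + 0\right) = \left(-9\right) 126 = -1134$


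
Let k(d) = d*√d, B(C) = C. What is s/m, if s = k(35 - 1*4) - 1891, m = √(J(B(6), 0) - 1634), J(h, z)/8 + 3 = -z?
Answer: 31*I*√1658*(61 - √31)/1658 ≈ 42.202*I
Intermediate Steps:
k(d) = d^(3/2)
J(h, z) = -24 - 8*z (J(h, z) = -24 + 8*(-z) = -24 - 8*z)
m = I*√1658 (m = √((-24 - 8*0) - 1634) = √((-24 + 0) - 1634) = √(-24 - 1634) = √(-1658) = I*√1658 ≈ 40.719*I)
s = -1891 + 31*√31 (s = (35 - 1*4)^(3/2) - 1891 = (35 - 4)^(3/2) - 1891 = 31^(3/2) - 1891 = 31*√31 - 1891 = -1891 + 31*√31 ≈ -1718.4)
s/m = (-1891 + 31*√31)/((I*√1658)) = (-1891 + 31*√31)*(-I*√1658/1658) = -I*√1658*(-1891 + 31*√31)/1658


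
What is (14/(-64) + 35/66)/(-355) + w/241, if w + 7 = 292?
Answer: 106761511/90346080 ≈ 1.1817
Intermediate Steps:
w = 285 (w = -7 + 292 = 285)
(14/(-64) + 35/66)/(-355) + w/241 = (14/(-64) + 35/66)/(-355) + 285/241 = (14*(-1/64) + 35*(1/66))*(-1/355) + 285*(1/241) = (-7/32 + 35/66)*(-1/355) + 285/241 = (329/1056)*(-1/355) + 285/241 = -329/374880 + 285/241 = 106761511/90346080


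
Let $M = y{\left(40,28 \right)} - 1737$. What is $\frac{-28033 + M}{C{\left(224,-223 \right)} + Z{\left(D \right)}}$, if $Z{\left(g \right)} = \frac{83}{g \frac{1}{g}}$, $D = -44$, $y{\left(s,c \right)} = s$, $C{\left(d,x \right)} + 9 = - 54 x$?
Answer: $- \frac{14865}{6058} \approx -2.4538$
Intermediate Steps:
$C{\left(d,x \right)} = -9 - 54 x$
$Z{\left(g \right)} = 83$ ($Z{\left(g \right)} = \frac{83}{1} = 83 \cdot 1 = 83$)
$M = -1697$ ($M = 40 - 1737 = -1697$)
$\frac{-28033 + M}{C{\left(224,-223 \right)} + Z{\left(D \right)}} = \frac{-28033 - 1697}{\left(-9 - -12042\right) + 83} = - \frac{29730}{\left(-9 + 12042\right) + 83} = - \frac{29730}{12033 + 83} = - \frac{29730}{12116} = \left(-29730\right) \frac{1}{12116} = - \frac{14865}{6058}$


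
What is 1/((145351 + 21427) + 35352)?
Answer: 1/202130 ≈ 4.9473e-6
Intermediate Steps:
1/((145351 + 21427) + 35352) = 1/(166778 + 35352) = 1/202130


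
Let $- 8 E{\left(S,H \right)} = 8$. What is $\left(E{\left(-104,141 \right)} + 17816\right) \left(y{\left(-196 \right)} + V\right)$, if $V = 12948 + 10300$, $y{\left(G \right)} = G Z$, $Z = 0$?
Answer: $414163120$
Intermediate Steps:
$y{\left(G \right)} = 0$ ($y{\left(G \right)} = G 0 = 0$)
$V = 23248$
$E{\left(S,H \right)} = -1$ ($E{\left(S,H \right)} = \left(- \frac{1}{8}\right) 8 = -1$)
$\left(E{\left(-104,141 \right)} + 17816\right) \left(y{\left(-196 \right)} + V\right) = \left(-1 + 17816\right) \left(0 + 23248\right) = 17815 \cdot 23248 = 414163120$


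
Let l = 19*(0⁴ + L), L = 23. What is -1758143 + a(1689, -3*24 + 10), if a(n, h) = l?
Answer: -1757706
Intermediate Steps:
l = 437 (l = 19*(0⁴ + 23) = 19*(0 + 23) = 19*23 = 437)
a(n, h) = 437
-1758143 + a(1689, -3*24 + 10) = -1758143 + 437 = -1757706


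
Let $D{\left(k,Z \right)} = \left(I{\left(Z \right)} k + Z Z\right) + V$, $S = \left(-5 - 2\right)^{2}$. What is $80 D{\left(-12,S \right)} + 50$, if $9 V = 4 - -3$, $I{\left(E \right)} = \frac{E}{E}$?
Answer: $\frac{1721090}{9} \approx 1.9123 \cdot 10^{5}$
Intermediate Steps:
$S = 49$ ($S = \left(-7\right)^{2} = 49$)
$I{\left(E \right)} = 1$
$V = \frac{7}{9}$ ($V = \frac{4 - -3}{9} = \frac{4 + 3}{9} = \frac{1}{9} \cdot 7 = \frac{7}{9} \approx 0.77778$)
$D{\left(k,Z \right)} = \frac{7}{9} + k + Z^{2}$ ($D{\left(k,Z \right)} = \left(1 k + Z Z\right) + \frac{7}{9} = \left(k + Z^{2}\right) + \frac{7}{9} = \frac{7}{9} + k + Z^{2}$)
$80 D{\left(-12,S \right)} + 50 = 80 \left(\frac{7}{9} - 12 + 49^{2}\right) + 50 = 80 \left(\frac{7}{9} - 12 + 2401\right) + 50 = 80 \cdot \frac{21508}{9} + 50 = \frac{1720640}{9} + 50 = \frac{1721090}{9}$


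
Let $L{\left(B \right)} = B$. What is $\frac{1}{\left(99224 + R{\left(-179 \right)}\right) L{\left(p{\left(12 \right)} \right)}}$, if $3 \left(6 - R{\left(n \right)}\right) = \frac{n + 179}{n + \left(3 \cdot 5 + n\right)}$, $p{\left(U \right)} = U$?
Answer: $\frac{1}{1190760} \approx 8.398 \cdot 10^{-7}$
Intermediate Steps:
$R{\left(n \right)} = 6 - \frac{179 + n}{3 \left(15 + 2 n\right)}$ ($R{\left(n \right)} = 6 - \frac{\left(n + 179\right) \frac{1}{n + \left(3 \cdot 5 + n\right)}}{3} = 6 - \frac{\left(179 + n\right) \frac{1}{n + \left(15 + n\right)}}{3} = 6 - \frac{\left(179 + n\right) \frac{1}{15 + 2 n}}{3} = 6 - \frac{\frac{1}{15 + 2 n} \left(179 + n\right)}{3} = 6 - \frac{179 + n}{3 \left(15 + 2 n\right)}$)
$\frac{1}{\left(99224 + R{\left(-179 \right)}\right) L{\left(p{\left(12 \right)} \right)}} = \frac{1}{\left(99224 + \frac{7 \left(13 + 5 \left(-179\right)\right)}{3 \left(15 + 2 \left(-179\right)\right)}\right) 12} = \frac{1}{99224 + \frac{7 \left(13 - 895\right)}{3 \left(15 - 358\right)}} \frac{1}{12} = \frac{1}{99224 + \frac{7}{3} \frac{1}{-343} \left(-882\right)} \frac{1}{12} = \frac{1}{99224 + \frac{7}{3} \left(- \frac{1}{343}\right) \left(-882\right)} \frac{1}{12} = \frac{1}{99224 + 6} \cdot \frac{1}{12} = \frac{1}{99230} \cdot \frac{1}{12} = \frac{1}{1190760}$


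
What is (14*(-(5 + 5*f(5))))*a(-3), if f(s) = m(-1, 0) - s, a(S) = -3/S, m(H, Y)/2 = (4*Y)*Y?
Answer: 280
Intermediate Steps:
m(H, Y) = 8*Y² (m(H, Y) = 2*((4*Y)*Y) = 2*(4*Y²) = 8*Y²)
f(s) = -s (f(s) = 8*0² - s = 8*0 - s = 0 - s = -s)
(14*(-(5 + 5*f(5))))*a(-3) = (14*(-(5 + 5*(-1*5))))*(-3/(-3)) = (14*(-(5 + 5*(-5))))*(-3*(-⅓)) = (14*(-(5 - 25)))*1 = (14*(-1*(-20)))*1 = (14*20)*1 = 280*1 = 280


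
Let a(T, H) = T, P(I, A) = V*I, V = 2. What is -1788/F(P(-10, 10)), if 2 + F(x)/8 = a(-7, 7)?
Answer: 149/6 ≈ 24.833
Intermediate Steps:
P(I, A) = 2*I
F(x) = -72 (F(x) = -16 + 8*(-7) = -16 - 56 = -72)
-1788/F(P(-10, 10)) = -1788/(-72) = -1788*(-1/72) = 149/6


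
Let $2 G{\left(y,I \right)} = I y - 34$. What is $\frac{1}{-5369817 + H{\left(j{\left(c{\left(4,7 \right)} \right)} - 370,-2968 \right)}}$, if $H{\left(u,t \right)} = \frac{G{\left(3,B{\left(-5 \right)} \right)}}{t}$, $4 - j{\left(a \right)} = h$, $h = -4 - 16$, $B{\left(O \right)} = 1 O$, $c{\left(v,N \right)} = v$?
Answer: $- \frac{848}{4553604809} \approx -1.8623 \cdot 10^{-7}$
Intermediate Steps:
$B{\left(O \right)} = O$
$h = -20$
$j{\left(a \right)} = 24$ ($j{\left(a \right)} = 4 - -20 = 4 + 20 = 24$)
$G{\left(y,I \right)} = -17 + \frac{I y}{2}$ ($G{\left(y,I \right)} = \frac{I y - 34}{2} = \frac{-34 + I y}{2} = -17 + \frac{I y}{2}$)
$H{\left(u,t \right)} = - \frac{49}{2 t}$ ($H{\left(u,t \right)} = \frac{-17 + \frac{1}{2} \left(-5\right) 3}{t} = \frac{-17 - \frac{15}{2}}{t} = - \frac{49}{2 t}$)
$\frac{1}{-5369817 + H{\left(j{\left(c{\left(4,7 \right)} \right)} - 370,-2968 \right)}} = \frac{1}{-5369817 - \frac{49}{2 \left(-2968\right)}} = \frac{1}{-5369817 - - \frac{7}{848}} = \frac{1}{-5369817 + \frac{7}{848}} = \frac{1}{- \frac{4553604809}{848}} = - \frac{848}{4553604809}$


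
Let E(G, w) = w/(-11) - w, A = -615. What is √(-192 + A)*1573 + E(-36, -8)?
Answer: 96/11 + 1573*I*√807 ≈ 8.7273 + 44685.0*I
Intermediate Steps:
E(G, w) = -12*w/11 (E(G, w) = w*(-1/11) - w = -w/11 - w = -12*w/11)
√(-192 + A)*1573 + E(-36, -8) = √(-192 - 615)*1573 - 12/11*(-8) = √(-807)*1573 + 96/11 = (I*√807)*1573 + 96/11 = 1573*I*√807 + 96/11 = 96/11 + 1573*I*√807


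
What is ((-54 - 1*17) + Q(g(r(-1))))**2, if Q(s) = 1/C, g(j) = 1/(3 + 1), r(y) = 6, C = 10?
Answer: 502681/100 ≈ 5026.8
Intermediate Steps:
g(j) = 1/4
Q(s) = 1/10
((-54 - 1*17) + Q(g(r(-1))))**2 = ((-54 - 1*17) + 1/10)**2 = ((-54 - 17) + 1/10)**2 = (-71 + 1/10)**2 = (-709/10)**2 = 502681/100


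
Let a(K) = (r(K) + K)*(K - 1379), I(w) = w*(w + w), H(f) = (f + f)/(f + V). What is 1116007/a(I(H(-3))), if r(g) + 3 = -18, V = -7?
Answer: 697504375/17469699 ≈ 39.927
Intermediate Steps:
r(g) = -21 (r(g) = -3 - 18 = -21)
H(f) = 2*f/(-7 + f) (H(f) = (f + f)/(f - 7) = (2*f)/(-7 + f) = 2*f/(-7 + f))
I(w) = 2*w**2 (I(w) = w*(2*w) = 2*w**2)
a(K) = (-1379 + K)*(-21 + K) (a(K) = (-21 + K)*(K - 1379) = (-21 + K)*(-1379 + K) = (-1379 + K)*(-21 + K))
1116007/a(I(H(-3))) = 1116007/(28959 + (2*(2*(-3)/(-7 - 3))**2)**2 - 2800*(2*(-3)/(-7 - 3))**2) = 1116007/(28959 + (2*(2*(-3)/(-10))**2)**2 - 2800*(2*(-3)/(-10))**2) = 1116007/(28959 + (2*(2*(-3)*(-1/10))**2)**2 - 2800*(2*(-3)*(-1/10))**2) = 1116007/(28959 + (2*(3/5)**2)**2 - 2800*(3/5)**2) = 1116007/(28959 + (2*(9/25))**2 - 2800*9/25) = 1116007/(28959 + (18/25)**2 - 1400*18/25) = 1116007/(28959 + 324/625 - 1008) = 1116007/(17469699/625) = 1116007*(625/17469699) = 697504375/17469699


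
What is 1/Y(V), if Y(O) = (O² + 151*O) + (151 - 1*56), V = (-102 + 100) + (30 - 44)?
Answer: -1/2065 ≈ -0.00048426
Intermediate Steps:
V = -16 (V = -2 - 14 = -16)
Y(O) = 95 + O² + 151*O (Y(O) = (O² + 151*O) + (151 - 56) = (O² + 151*O) + 95 = 95 + O² + 151*O)
1/Y(V) = 1/(95 + (-16)² + 151*(-16)) = 1/(95 + 256 - 2416) = 1/(-2065) = -1/2065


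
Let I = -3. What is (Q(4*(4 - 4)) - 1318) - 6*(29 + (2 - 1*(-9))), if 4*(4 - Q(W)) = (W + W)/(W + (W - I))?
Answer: -1554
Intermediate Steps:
Q(W) = 4 - W/(2*(3 + 2*W)) (Q(W) = 4 - (W + W)/(4*(W + (W - 1*(-3)))) = 4 - 2*W/(4*(W + (W + 3))) = 4 - 2*W/(4*(W + (3 + W))) = 4 - 2*W/(4*(3 + 2*W)) = 4 - W/(2*(3 + 2*W)))
(Q(4*(4 - 4)) - 1318) - 6*(29 + (2 - 1*(-9))) = (3*(8 + 5*(4*(4 - 4)))/(2*(3 + 2*(4*(4 - 4)))) - 1318) - 6*(29 + (2 - 1*(-9))) = (3*(8 + 5*(4*0))/(2*(3 + 2*(4*0))) - 1318) - 6*(29 + (2 + 9)) = (3*(8 + 5*0)/(2*(3 + 2*0)) - 1318) - 6*(29 + 11) = (3*(8 + 0)/(2*(3 + 0)) - 1318) - 6*40 = ((3/2)*8/3 - 1318) - 240 = ((3/2)*(⅓)*8 - 1318) - 240 = (4 - 1318) - 240 = -1314 - 240 = -1554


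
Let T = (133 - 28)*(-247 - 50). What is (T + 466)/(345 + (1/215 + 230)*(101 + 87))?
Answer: -47515/67417 ≈ -0.70479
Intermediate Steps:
T = -31185 (T = 105*(-297) = -31185)
(T + 466)/(345 + (1/215 + 230)*(101 + 87)) = (-31185 + 466)/(345 + (1/215 + 230)*(101 + 87)) = -30719/(345 + (1/215 + 230)*188) = -30719/(345 + (49451/215)*188) = -30719/(345 + 9296788/215) = -30719/9370963/215 = -30719*215/9370963 = -47515/67417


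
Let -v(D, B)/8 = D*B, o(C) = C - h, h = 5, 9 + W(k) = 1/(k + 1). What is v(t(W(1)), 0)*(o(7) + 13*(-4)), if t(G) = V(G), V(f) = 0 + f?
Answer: 0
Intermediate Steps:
W(k) = -9 + 1/(1 + k) (W(k) = -9 + 1/(k + 1) = -9 + 1/(1 + k))
V(f) = f
o(C) = -5 + C (o(C) = C - 1*5 = C - 5 = -5 + C)
t(G) = G
v(D, B) = -8*B*D (v(D, B) = -8*D*B = -8*B*D)
v(t(W(1)), 0)*(o(7) + 13*(-4)) = (-8*0*(-8 - 9*1)/(1 + 1))*((-5 + 7) + 13*(-4)) = (-8*0*(-8 - 9)/2)*(2 - 52) = -8*0*(1/2)*(-17)*(-50) = -8*0*(-17/2)*(-50) = 0*(-50) = 0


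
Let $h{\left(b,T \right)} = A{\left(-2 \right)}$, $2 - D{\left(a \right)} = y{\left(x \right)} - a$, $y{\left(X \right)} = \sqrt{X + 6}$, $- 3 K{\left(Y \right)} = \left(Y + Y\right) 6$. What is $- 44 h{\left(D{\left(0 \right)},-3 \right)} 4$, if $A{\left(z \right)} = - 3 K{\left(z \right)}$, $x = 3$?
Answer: $4224$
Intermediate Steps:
$K{\left(Y \right)} = - 4 Y$ ($K{\left(Y \right)} = - \frac{\left(Y + Y\right) 6}{3} = - \frac{2 Y 6}{3} = - \frac{12 Y}{3} = - 4 Y$)
$A{\left(z \right)} = 12 z$ ($A{\left(z \right)} = - 3 \left(- 4 z\right) = 12 z$)
$y{\left(X \right)} = \sqrt{6 + X}$
$D{\left(a \right)} = -1 + a$ ($D{\left(a \right)} = 2 - \left(\sqrt{6 + 3} - a\right) = 2 - \left(\sqrt{9} - a\right) = 2 - \left(3 - a\right) = 2 + \left(-3 + a\right) = -1 + a$)
$h{\left(b,T \right)} = -24$ ($h{\left(b,T \right)} = 12 \left(-2\right) = -24$)
$- 44 h{\left(D{\left(0 \right)},-3 \right)} 4 = \left(-44\right) \left(-24\right) 4 = 1056 \cdot 4 = 4224$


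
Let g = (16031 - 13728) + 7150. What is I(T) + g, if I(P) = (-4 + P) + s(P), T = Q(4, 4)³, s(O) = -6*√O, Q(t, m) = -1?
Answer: 9448 - 6*I ≈ 9448.0 - 6.0*I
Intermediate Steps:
T = -1 (T = (-1)³ = -1)
I(P) = -4 + P - 6*√P (I(P) = (-4 + P) - 6*√P = -4 + P - 6*√P)
g = 9453 (g = 2303 + 7150 = 9453)
I(T) + g = (-4 - 1 - 6*I) + 9453 = (-5 - 6*I) + 9453 = 9448 - 6*I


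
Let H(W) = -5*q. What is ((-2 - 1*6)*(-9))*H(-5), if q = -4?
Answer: 1440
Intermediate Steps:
H(W) = 20 (H(W) = -5*(-4) = 20)
((-2 - 1*6)*(-9))*H(-5) = ((-2 - 1*6)*(-9))*20 = ((-2 - 6)*(-9))*20 = -8*(-9)*20 = 72*20 = 1440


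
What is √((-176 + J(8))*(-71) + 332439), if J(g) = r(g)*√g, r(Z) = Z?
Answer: √(344935 - 1136*√2) ≈ 585.94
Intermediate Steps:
J(g) = g^(3/2) (J(g) = g*√g = g^(3/2))
√((-176 + J(8))*(-71) + 332439) = √((-176 + 8^(3/2))*(-71) + 332439) = √((-176 + 16*√2)*(-71) + 332439) = √((12496 - 1136*√2) + 332439) = √(344935 - 1136*√2)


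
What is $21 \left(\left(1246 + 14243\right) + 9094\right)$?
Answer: $516243$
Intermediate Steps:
$21 \left(\left(1246 + 14243\right) + 9094\right) = 21 \left(15489 + 9094\right) = 21 \cdot 24583 = 516243$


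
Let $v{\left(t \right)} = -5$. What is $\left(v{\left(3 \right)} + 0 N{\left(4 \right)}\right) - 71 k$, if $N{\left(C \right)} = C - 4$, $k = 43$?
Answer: $-3058$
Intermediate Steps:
$N{\left(C \right)} = -4 + C$
$\left(v{\left(3 \right)} + 0 N{\left(4 \right)}\right) - 71 k = \left(-5 + 0 \left(-4 + 4\right)\right) - 3053 = \left(-5 + 0 \cdot 0\right) - 3053 = \left(-5 + 0\right) - 3053 = -5 - 3053 = -3058$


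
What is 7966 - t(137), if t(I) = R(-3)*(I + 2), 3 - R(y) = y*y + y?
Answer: 8383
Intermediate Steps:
R(y) = 3 - y - y² (R(y) = 3 - (y*y + y) = 3 - (y² + y) = 3 - (y + y²) = 3 + (-y - y²) = 3 - y - y²)
t(I) = -6 - 3*I (t(I) = (3 - 1*(-3) - 1*(-3)²)*(I + 2) = (3 + 3 - 1*9)*(2 + I) = (3 + 3 - 9)*(2 + I) = -3*(2 + I) = -6 - 3*I)
7966 - t(137) = 7966 - (-6 - 3*137) = 7966 - (-6 - 411) = 7966 - 1*(-417) = 7966 + 417 = 8383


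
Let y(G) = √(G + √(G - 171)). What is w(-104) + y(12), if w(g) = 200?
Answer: 200 + √(12 + I*√159) ≈ 203.83 + 1.6442*I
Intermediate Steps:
y(G) = √(G + √(-171 + G))
w(-104) + y(12) = 200 + √(12 + √(-171 + 12)) = 200 + √(12 + √(-159)) = 200 + √(12 + I*√159)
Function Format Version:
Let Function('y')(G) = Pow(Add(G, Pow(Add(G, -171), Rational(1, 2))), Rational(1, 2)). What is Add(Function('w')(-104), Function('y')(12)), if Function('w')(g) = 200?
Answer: Add(200, Pow(Add(12, Mul(I, Pow(159, Rational(1, 2)))), Rational(1, 2))) ≈ Add(203.83, Mul(1.6442, I))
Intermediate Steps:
Function('y')(G) = Pow(Add(G, Pow(Add(-171, G), Rational(1, 2))), Rational(1, 2))
Add(Function('w')(-104), Function('y')(12)) = Add(200, Pow(Add(12, Pow(Add(-171, 12), Rational(1, 2))), Rational(1, 2))) = Add(200, Pow(Add(12, Pow(-159, Rational(1, 2))), Rational(1, 2))) = Add(200, Pow(Add(12, Mul(I, Pow(159, Rational(1, 2)))), Rational(1, 2)))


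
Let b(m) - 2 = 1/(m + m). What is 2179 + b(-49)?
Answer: 213737/98 ≈ 2181.0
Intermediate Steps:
b(m) = 2 + 1/(2*m) (b(m) = 2 + 1/(m + m) = 2 + 1/(2*m))
2179 + b(-49) = 2179 + (2 + (½)/(-49)) = 2179 + (2 + (½)*(-1/49)) = 2179 + (2 - 1/98) = 2179 + 195/98 = 213737/98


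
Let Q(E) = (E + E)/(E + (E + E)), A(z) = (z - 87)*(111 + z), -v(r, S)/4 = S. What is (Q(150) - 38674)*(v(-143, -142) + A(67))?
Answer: 347131840/3 ≈ 1.1571e+8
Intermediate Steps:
v(r, S) = -4*S
A(z) = (-87 + z)*(111 + z)
Q(E) = ⅔ (Q(E) = (2*E)/(E + 2*E) = (2*E)/((3*E)) = (2*E)*(1/(3*E)) = ⅔)
(Q(150) - 38674)*(v(-143, -142) + A(67)) = (⅔ - 38674)*(-4*(-142) + (-9657 + 67² + 24*67)) = -116020*(568 + (-9657 + 4489 + 1608))/3 = -116020*(568 - 3560)/3 = -116020/3*(-2992) = 347131840/3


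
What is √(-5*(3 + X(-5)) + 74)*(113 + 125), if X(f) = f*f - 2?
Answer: 476*I*√14 ≈ 1781.0*I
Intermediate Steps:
X(f) = -2 + f² (X(f) = f² - 2 = -2 + f²)
√(-5*(3 + X(-5)) + 74)*(113 + 125) = √(-5*(3 + (-2 + (-5)²)) + 74)*(113 + 125) = √(-5*(3 + (-2 + 25)) + 74)*238 = √(-5*(3 + 23) + 74)*238 = √(-5*26 + 74)*238 = √(-130 + 74)*238 = √(-56)*238 = (2*I*√14)*238 = 476*I*√14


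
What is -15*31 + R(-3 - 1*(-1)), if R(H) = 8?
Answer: -457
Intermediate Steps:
-15*31 + R(-3 - 1*(-1)) = -15*31 + 8 = -465 + 8 = -457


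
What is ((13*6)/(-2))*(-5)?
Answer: 195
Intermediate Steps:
((13*6)/(-2))*(-5) = (78*(-½))*(-5) = -39*(-5) = 195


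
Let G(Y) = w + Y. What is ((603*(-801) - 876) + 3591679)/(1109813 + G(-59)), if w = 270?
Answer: 388475/138753 ≈ 2.7998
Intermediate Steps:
G(Y) = 270 + Y
((603*(-801) - 876) + 3591679)/(1109813 + G(-59)) = ((603*(-801) - 876) + 3591679)/(1109813 + (270 - 59)) = ((-483003 - 876) + 3591679)/(1109813 + 211) = (-483879 + 3591679)/1110024 = 3107800*(1/1110024) = 388475/138753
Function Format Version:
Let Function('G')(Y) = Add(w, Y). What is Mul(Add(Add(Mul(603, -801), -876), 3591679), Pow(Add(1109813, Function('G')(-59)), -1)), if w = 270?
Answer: Rational(388475, 138753) ≈ 2.7998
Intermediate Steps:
Function('G')(Y) = Add(270, Y)
Mul(Add(Add(Mul(603, -801), -876), 3591679), Pow(Add(1109813, Function('G')(-59)), -1)) = Mul(Add(Add(Mul(603, -801), -876), 3591679), Pow(Add(1109813, Add(270, -59)), -1)) = Mul(Add(Add(-483003, -876), 3591679), Pow(Add(1109813, 211), -1)) = Mul(Add(-483879, 3591679), Pow(1110024, -1)) = Mul(3107800, Rational(1, 1110024)) = Rational(388475, 138753)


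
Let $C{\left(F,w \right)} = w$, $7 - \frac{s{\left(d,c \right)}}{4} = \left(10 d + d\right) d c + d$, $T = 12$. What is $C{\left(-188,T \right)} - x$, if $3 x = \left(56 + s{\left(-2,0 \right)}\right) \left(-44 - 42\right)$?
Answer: $\frac{7948}{3} \approx 2649.3$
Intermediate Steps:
$s{\left(d,c \right)} = 28 - 4 d - 44 c d^{2}$ ($s{\left(d,c \right)} = 28 - 4 \left(\left(10 d + d\right) d c + d\right) = 28 - 4 \left(11 d d c + d\right) = 28 - 4 \left(11 d^{2} c + d\right) = 28 - 4 \left(11 c d^{2} + d\right) = 28 - 4 \left(d + 11 c d^{2}\right) = 28 - \left(4 d + 44 c d^{2}\right) = 28 - 4 d - 44 c d^{2}$)
$x = - \frac{7912}{3}$ ($x = \frac{\left(56 - -36\right) \left(-44 - 42\right)}{3} = \frac{\left(56 + \left(28 + 8 - 0 \cdot 4\right)\right) \left(-86\right)}{3} = \frac{\left(56 + \left(28 + 8 + 0\right)\right) \left(-86\right)}{3} = \frac{\left(56 + 36\right) \left(-86\right)}{3} = \frac{92 \left(-86\right)}{3} = \frac{1}{3} \left(-7912\right) = - \frac{7912}{3} \approx -2637.3$)
$C{\left(-188,T \right)} - x = 12 - - \frac{7912}{3} = 12 + \frac{7912}{3} = \frac{7948}{3}$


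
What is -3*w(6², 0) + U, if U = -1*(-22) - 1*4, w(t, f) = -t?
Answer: 126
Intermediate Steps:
U = 18 (U = 22 - 4 = 18)
-3*w(6², 0) + U = -(-3)*6² + 18 = -(-3)*36 + 18 = -3*(-36) + 18 = 108 + 18 = 126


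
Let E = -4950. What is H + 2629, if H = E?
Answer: -2321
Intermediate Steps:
H = -4950
H + 2629 = -4950 + 2629 = -2321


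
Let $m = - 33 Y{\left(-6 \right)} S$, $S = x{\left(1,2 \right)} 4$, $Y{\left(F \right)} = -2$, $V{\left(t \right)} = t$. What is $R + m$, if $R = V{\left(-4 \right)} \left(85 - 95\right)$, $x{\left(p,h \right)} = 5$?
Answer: $1360$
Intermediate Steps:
$S = 20$ ($S = 5 \cdot 4 = 20$)
$R = 40$ ($R = - 4 \left(85 - 95\right) = \left(-4\right) \left(-10\right) = 40$)
$m = 1320$ ($m = \left(-33\right) \left(-2\right) 20 = 66 \cdot 20 = 1320$)
$R + m = 40 + 1320 = 1360$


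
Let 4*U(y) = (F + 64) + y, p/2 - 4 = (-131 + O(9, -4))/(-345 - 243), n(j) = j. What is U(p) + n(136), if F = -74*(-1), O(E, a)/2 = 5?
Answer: 202981/1176 ≈ 172.60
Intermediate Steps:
O(E, a) = 10 (O(E, a) = 2*5 = 10)
F = 74
p = 2473/294 (p = 8 + 2*((-131 + 10)/(-345 - 243)) = 8 + 2*(-121/(-588)) = 8 + 2*(-121*(-1/588)) = 8 + 2*(121/588) = 8 + 121/294 = 2473/294 ≈ 8.4116)
U(y) = 69/2 + y/4 (U(y) = ((74 + 64) + y)/4 = (138 + y)/4 = 69/2 + y/4)
U(p) + n(136) = (69/2 + (¼)*(2473/294)) + 136 = (69/2 + 2473/1176) + 136 = 43045/1176 + 136 = 202981/1176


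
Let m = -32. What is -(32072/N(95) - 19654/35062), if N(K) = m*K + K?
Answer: 31115513/2717305 ≈ 11.451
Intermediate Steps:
N(K) = -31*K (N(K) = -32*K + K = -31*K)
-(32072/N(95) - 19654/35062) = -(32072/((-31*95)) - 19654/35062) = -(32072/(-2945) - 19654*1/35062) = -(32072*(-1/2945) - 9827/17531) = -(-1688/155 - 9827/17531) = -1*(-31115513/2717305) = 31115513/2717305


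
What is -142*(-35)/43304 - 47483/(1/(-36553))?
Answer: 37580209338033/21652 ≈ 1.7356e+9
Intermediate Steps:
-142*(-35)/43304 - 47483/(1/(-36553)) = 4970*(1/43304) - 47483/(-1/36553) = 2485/21652 - 47483*(-36553) = 2485/21652 + 1735646099 = 37580209338033/21652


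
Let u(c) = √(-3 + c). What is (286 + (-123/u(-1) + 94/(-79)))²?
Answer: 1930579911/24964 + 2767500*I/79 ≈ 77335.0 + 35032.0*I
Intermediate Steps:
(286 + (-123/u(-1) + 94/(-79)))² = (286 + (-123/√(-3 - 1) + 94/(-79)))² = (286 + (-123*(-I/2) + 94*(-1/79)))² = (286 + (-123*(-I/2) - 94/79))² = (286 + (-(-123)*I/2 - 94/79))² = (286 + (123*I/2 - 94/79))² = (286 + (-94/79 + 123*I/2))² = (22500/79 + 123*I/2)²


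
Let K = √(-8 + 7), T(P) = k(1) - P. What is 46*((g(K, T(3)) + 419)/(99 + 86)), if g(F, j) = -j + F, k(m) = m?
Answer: 19366/185 + 46*I/185 ≈ 104.68 + 0.24865*I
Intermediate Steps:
T(P) = 1 - P
K = I (K = √(-1) = I ≈ 1.0*I)
g(F, j) = F - j
46*((g(K, T(3)) + 419)/(99 + 86)) = 46*(((I - (1 - 1*3)) + 419)/(99 + 86)) = 46*(((I - (1 - 3)) + 419)/185) = 46*(((I - 1*(-2)) + 419)*(1/185)) = 46*(((I + 2) + 419)*(1/185)) = 46*(((2 + I) + 419)*(1/185)) = 46*((421 + I)*(1/185)) = 46*(421/185 + I/185) = 19366/185 + 46*I/185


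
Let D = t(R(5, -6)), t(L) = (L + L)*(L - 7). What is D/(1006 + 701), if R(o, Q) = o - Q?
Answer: 88/1707 ≈ 0.051552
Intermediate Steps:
t(L) = 2*L*(-7 + L) (t(L) = (2*L)*(-7 + L) = 2*L*(-7 + L))
D = 88 (D = 2*(5 - 1*(-6))*(-7 + (5 - 1*(-6))) = 2*(5 + 6)*(-7 + (5 + 6)) = 2*11*(-7 + 11) = 2*11*4 = 88)
D/(1006 + 701) = 88/(1006 + 701) = 88/1707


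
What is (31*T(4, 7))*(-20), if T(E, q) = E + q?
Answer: -6820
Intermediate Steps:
(31*T(4, 7))*(-20) = (31*(4 + 7))*(-20) = (31*11)*(-20) = 341*(-20) = -6820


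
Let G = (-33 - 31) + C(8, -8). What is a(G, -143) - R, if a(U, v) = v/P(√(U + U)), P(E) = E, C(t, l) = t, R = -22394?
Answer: 22394 + 143*I*√7/28 ≈ 22394.0 + 13.512*I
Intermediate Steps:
G = -56 (G = (-33 - 31) + 8 = -64 + 8 = -56)
a(U, v) = v*√2/(2*√U) (a(U, v) = v/(√(U + U)) = v/(√(2*U)) = v/((√2*√U)) = v*(√2/(2*√U)) = v*√2/(2*√U))
a(G, -143) - R = (½)*(-143)*√2/√(-56) - 1*(-22394) = (½)*(-143)*√2*(-I*√14/28) + 22394 = 143*I*√7/28 + 22394 = 22394 + 143*I*√7/28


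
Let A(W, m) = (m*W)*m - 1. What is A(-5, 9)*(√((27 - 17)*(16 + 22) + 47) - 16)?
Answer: 6496 - 406*√427 ≈ -1893.6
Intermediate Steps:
A(W, m) = -1 + W*m² (A(W, m) = (W*m)*m - 1 = W*m² - 1 = -1 + W*m²)
A(-5, 9)*(√((27 - 17)*(16 + 22) + 47) - 16) = (-1 - 5*9²)*(√((27 - 17)*(16 + 22) + 47) - 16) = (-1 - 5*81)*(√(10*38 + 47) - 16) = (-1 - 405)*(√(380 + 47) - 16) = -406*(√427 - 16) = -406*(-16 + √427) = 6496 - 406*√427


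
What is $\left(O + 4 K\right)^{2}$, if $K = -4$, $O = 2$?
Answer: $196$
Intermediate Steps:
$\left(O + 4 K\right)^{2} = \left(2 + 4 \left(-4\right)\right)^{2} = \left(2 - 16\right)^{2} = \left(-14\right)^{2} = 196$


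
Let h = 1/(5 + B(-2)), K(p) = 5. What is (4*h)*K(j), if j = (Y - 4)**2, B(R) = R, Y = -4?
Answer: 20/3 ≈ 6.6667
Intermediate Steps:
j = 64 (j = (-4 - 4)**2 = (-8)**2 = 64)
h = 1/3 (h = 1/(5 - 2) = 1/3 ≈ 0.33333)
(4*h)*K(j) = (4*(1/3))*5 = (4/3)*5 = 20/3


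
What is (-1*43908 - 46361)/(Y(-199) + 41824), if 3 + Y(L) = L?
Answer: -90269/41622 ≈ -2.1688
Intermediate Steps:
Y(L) = -3 + L
(-1*43908 - 46361)/(Y(-199) + 41824) = (-1*43908 - 46361)/((-3 - 199) + 41824) = (-43908 - 46361)/(-202 + 41824) = -90269/41622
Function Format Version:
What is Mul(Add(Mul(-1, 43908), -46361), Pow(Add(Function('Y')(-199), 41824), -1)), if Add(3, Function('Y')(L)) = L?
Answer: Rational(-90269, 41622) ≈ -2.1688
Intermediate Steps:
Function('Y')(L) = Add(-3, L)
Mul(Add(Mul(-1, 43908), -46361), Pow(Add(Function('Y')(-199), 41824), -1)) = Mul(Add(Mul(-1, 43908), -46361), Pow(Add(Add(-3, -199), 41824), -1)) = Mul(Add(-43908, -46361), Pow(Add(-202, 41824), -1)) = Mul(-90269, Pow(41622, -1)) = Mul(-90269, Rational(1, 41622)) = Rational(-90269, 41622)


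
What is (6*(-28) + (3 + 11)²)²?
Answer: 784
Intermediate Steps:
(6*(-28) + (3 + 11)²)² = (-168 + 14²)² = (-168 + 196)² = 28² = 784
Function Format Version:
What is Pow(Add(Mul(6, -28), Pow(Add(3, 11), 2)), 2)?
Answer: 784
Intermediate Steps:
Pow(Add(Mul(6, -28), Pow(Add(3, 11), 2)), 2) = Pow(Add(-168, Pow(14, 2)), 2) = Pow(Add(-168, 196), 2) = Pow(28, 2) = 784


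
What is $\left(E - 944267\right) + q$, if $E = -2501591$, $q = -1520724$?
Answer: $-4966582$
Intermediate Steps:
$\left(E - 944267\right) + q = \left(-2501591 - 944267\right) - 1520724 = -3445858 - 1520724 = -4966582$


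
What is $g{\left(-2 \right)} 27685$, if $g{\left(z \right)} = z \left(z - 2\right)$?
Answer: $221480$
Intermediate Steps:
$g{\left(z \right)} = z \left(-2 + z\right)$
$g{\left(-2 \right)} 27685 = - 2 \left(-2 - 2\right) 27685 = \left(-2\right) \left(-4\right) 27685 = 8 \cdot 27685 = 221480$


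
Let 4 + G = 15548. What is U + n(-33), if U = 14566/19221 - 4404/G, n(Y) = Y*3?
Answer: -7359146639/74692806 ≈ -98.526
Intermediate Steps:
G = 15544 (G = -4 + 15548 = 15544)
n(Y) = 3*Y
U = 35441155/74692806 (U = 14566/19221 - 4404/15544 = 14566*(1/19221) - 4404*1/15544 = 14566/19221 - 1101/3886 = 35441155/74692806 ≈ 0.47449)
U + n(-33) = 35441155/74692806 + 3*(-33) = 35441155/74692806 - 99 = -7359146639/74692806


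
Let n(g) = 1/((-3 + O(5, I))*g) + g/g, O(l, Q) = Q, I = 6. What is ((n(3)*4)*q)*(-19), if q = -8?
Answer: 6080/9 ≈ 675.56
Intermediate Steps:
n(g) = 1 + 1/(3*g) (n(g) = 1/((-3 + 6)*g) + g/g = 1/(3*g) + 1 = 1 + 1/(3*g))
((n(3)*4)*q)*(-19) = ((((⅓ + 3)/3)*4)*(-8))*(-19) = ((((⅓)*(10/3))*4)*(-8))*(-19) = (((10/9)*4)*(-8))*(-19) = ((40/9)*(-8))*(-19) = -320/9*(-19) = 6080/9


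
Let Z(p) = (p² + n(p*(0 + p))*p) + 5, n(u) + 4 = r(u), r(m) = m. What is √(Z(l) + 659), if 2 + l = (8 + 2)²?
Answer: 2*√237767 ≈ 975.23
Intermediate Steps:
l = 98 (l = -2 + (8 + 2)² = -2 + 10² = -2 + 100 = 98)
n(u) = -4 + u
Z(p) = 5 + p² + p*(-4 + p²) (Z(p) = (p² + (-4 + p*(0 + p))*p) + 5 = (p² + (-4 + p*p)*p) + 5 = (p² + (-4 + p²)*p) + 5 = (p² + p*(-4 + p²)) + 5 = 5 + p² + p*(-4 + p²))
√(Z(l) + 659) = √((5 + 98² + 98*(-4 + 98²)) + 659) = √((5 + 9604 + 98*(-4 + 9604)) + 659) = √((5 + 9604 + 98*9600) + 659) = √((5 + 9604 + 940800) + 659) = √(950409 + 659) = √951068 = 2*√237767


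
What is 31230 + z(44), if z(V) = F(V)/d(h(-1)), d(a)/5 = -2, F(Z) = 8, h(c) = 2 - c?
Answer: 156146/5 ≈ 31229.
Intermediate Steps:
d(a) = -10 (d(a) = 5*(-2) = -10)
z(V) = -4/5 (z(V) = 8/(-10) = 8*(-1/10) = -4/5)
31230 + z(44) = 31230 - 4/5 = 156146/5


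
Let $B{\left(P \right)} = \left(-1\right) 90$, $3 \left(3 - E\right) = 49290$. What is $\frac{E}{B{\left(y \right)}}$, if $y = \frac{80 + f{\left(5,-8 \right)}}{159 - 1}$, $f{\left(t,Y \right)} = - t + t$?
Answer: $\frac{16427}{90} \approx 182.52$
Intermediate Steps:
$E = -16427$ ($E = 3 - 16430 = -16427$)
$f{\left(t,Y \right)} = 0$
$y = \frac{40}{79}$ ($y = \frac{80 + 0}{159 - 1} = \frac{80}{158} = 80 \cdot \frac{1}{158} = \frac{40}{79} \approx 0.50633$)
$B{\left(P \right)} = -90$
$\frac{E}{B{\left(y \right)}} = - \frac{16427}{-90} = \left(-16427\right) \left(- \frac{1}{90}\right) = \frac{16427}{90}$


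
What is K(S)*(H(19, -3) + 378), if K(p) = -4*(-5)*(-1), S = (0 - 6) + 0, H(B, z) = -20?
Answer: -7160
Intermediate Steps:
S = -6 (S = -6 + 0 = -6)
K(p) = -20 (K(p) = 20*(-1) = -20)
K(S)*(H(19, -3) + 378) = -20*(-20 + 378) = -20*358 = -7160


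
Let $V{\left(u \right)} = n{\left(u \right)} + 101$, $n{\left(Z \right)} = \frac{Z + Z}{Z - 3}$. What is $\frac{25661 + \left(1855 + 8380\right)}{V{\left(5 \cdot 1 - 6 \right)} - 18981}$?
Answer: $- \frac{71792}{37759} \approx -1.9013$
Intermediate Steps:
$n{\left(Z \right)} = \frac{2 Z}{-3 + Z}$
$V{\left(u \right)} = 101 + \frac{2 u}{-3 + u}$ ($V{\left(u \right)} = \frac{2 u}{-3 + u} + 101 = 101 + \frac{2 u}{-3 + u}$)
$\frac{25661 + \left(1855 + 8380\right)}{V{\left(5 \cdot 1 - 6 \right)} - 18981} = \frac{25661 + \left(1855 + 8380\right)}{\frac{-303 + 103 \left(5 \cdot 1 - 6\right)}{-3 + \left(5 \cdot 1 - 6\right)} - 18981} = \frac{25661 + 10235}{\frac{-303 + 103 \left(5 - 6\right)}{-3 + \left(5 - 6\right)} - 18981} = \frac{35896}{\frac{-303 + 103 \left(-1\right)}{-3 - 1} - 18981} = \frac{35896}{\frac{-303 - 103}{-4} - 18981} = \frac{35896}{\left(- \frac{1}{4}\right) \left(-406\right) - 18981} = \frac{35896}{\frac{203}{2} - 18981} = \frac{35896}{- \frac{37759}{2}} = 35896 \left(- \frac{2}{37759}\right) = - \frac{71792}{37759}$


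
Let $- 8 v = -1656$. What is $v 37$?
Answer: $7659$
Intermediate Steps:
$v = 207$ ($v = \left(- \frac{1}{8}\right) \left(-1656\right) = 207$)
$v 37 = 207 \cdot 37 = 7659$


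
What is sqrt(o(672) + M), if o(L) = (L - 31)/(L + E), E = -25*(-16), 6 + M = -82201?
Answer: I*sqrt(5904392621)/268 ≈ 286.72*I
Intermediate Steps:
M = -82207 (M = -6 - 82201 = -82207)
E = 400
o(L) = (-31 + L)/(400 + L) (o(L) = (L - 31)/(L + 400) = (-31 + L)/(400 + L))
sqrt(o(672) + M) = sqrt((-31 + 672)/(400 + 672) - 82207) = sqrt(641/1072 - 82207) = sqrt(-88125263/1072) = I*sqrt(5904392621)/268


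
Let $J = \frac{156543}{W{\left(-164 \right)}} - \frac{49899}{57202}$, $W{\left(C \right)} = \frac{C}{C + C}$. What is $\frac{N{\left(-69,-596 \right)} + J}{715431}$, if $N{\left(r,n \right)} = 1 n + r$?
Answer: $\frac{17871056143}{40924084062} \approx 0.43669$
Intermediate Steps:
$W{\left(C \right)} = \frac{1}{2}$ ($W{\left(C \right)} = \frac{C}{2 C} = C \frac{1}{2 C} = \frac{1}{2}$)
$N{\left(r,n \right)} = n + r$
$J = \frac{17909095473}{57202}$ ($J = 156543 \frac{1}{\frac{1}{2}} - \frac{49899}{57202} = 156543 \cdot 2 - \frac{49899}{57202} = 313086 - \frac{49899}{57202} = \frac{17909095473}{57202} \approx 3.1309 \cdot 10^{5}$)
$\frac{N{\left(-69,-596 \right)} + J}{715431} = \frac{\left(-596 - 69\right) + \frac{17909095473}{57202}}{715431} = \left(-665 + \frac{17909095473}{57202}\right) \frac{1}{715431} = \frac{17871056143}{57202} \cdot \frac{1}{715431} = \frac{17871056143}{40924084062}$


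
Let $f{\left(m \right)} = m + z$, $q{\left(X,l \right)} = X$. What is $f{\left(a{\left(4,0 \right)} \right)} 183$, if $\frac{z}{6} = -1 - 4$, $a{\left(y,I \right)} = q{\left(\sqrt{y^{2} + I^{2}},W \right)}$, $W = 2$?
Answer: $-4758$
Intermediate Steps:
$a{\left(y,I \right)} = \sqrt{I^{2} + y^{2}}$ ($a{\left(y,I \right)} = \sqrt{y^{2} + I^{2}} = \sqrt{I^{2} + y^{2}}$)
$z = -30$ ($z = 6 \left(-1 - 4\right) = 6 \left(-5\right) = -30$)
$f{\left(m \right)} = -30 + m$ ($f{\left(m \right)} = m - 30 = -30 + m$)
$f{\left(a{\left(4,0 \right)} \right)} 183 = \left(-30 + \sqrt{0^{2} + 4^{2}}\right) 183 = \left(-30 + \sqrt{0 + 16}\right) 183 = \left(-30 + \sqrt{16}\right) 183 = \left(-30 + 4\right) 183 = \left(-26\right) 183 = -4758$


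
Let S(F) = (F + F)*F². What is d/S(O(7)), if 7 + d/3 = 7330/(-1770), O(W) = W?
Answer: -986/20237 ≈ -0.048723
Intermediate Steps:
S(F) = 2*F³ (S(F) = (2*F)*F² = 2*F³)
d = -1972/59 (d = -21 + 3*(7330/(-1770)) = -21 + 3*(7330*(-1/1770)) = -21 + 3*(-733/177) = -21 - 733/59 = -1972/59 ≈ -33.424)
d/S(O(7)) = -1972/(59*(2*7³)) = -1972/(59*(2*343)) = -1972/59/686 = -1972/59*1/686 = -986/20237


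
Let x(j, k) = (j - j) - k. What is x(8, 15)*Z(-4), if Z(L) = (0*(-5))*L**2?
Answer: 0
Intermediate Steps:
Z(L) = 0 (Z(L) = 0*L**2 = 0)
x(j, k) = -k (x(j, k) = 0 - k = -k)
x(8, 15)*Z(-4) = -1*15*0 = -15*0 = 0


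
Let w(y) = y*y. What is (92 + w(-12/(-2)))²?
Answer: 16384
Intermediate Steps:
w(y) = y²
(92 + w(-12/(-2)))² = (92 + (-12/(-2))²)² = (92 + (-12*(-½))²)² = (92 + 6²)² = (92 + 36)² = 128² = 16384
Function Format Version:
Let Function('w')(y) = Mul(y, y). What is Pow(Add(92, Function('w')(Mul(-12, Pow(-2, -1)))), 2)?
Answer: 16384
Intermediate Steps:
Function('w')(y) = Pow(y, 2)
Pow(Add(92, Function('w')(Mul(-12, Pow(-2, -1)))), 2) = Pow(Add(92, Pow(Mul(-12, Pow(-2, -1)), 2)), 2) = Pow(Add(92, Pow(Mul(-12, Rational(-1, 2)), 2)), 2) = Pow(Add(92, Pow(6, 2)), 2) = Pow(Add(92, 36), 2) = Pow(128, 2) = 16384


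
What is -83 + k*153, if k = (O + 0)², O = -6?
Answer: 5425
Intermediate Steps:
k = 36 (k = (-6 + 0)² = (-6)² = 36)
-83 + k*153 = -83 + 36*153 = -83 + 5508 = 5425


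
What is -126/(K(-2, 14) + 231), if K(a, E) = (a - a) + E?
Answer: -18/35 ≈ -0.51429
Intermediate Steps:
K(a, E) = E (K(a, E) = 0 + E = E)
-126/(K(-2, 14) + 231) = -126/(14 + 231) = -126/245 = -126*1/245 = -18/35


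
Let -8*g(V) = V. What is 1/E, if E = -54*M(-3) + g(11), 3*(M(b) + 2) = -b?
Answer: 8/421 ≈ 0.019002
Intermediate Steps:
M(b) = -2 - b/3 (M(b) = -2 + (-b)/3 = -2 - b/3)
g(V) = -V/8
E = 421/8 (E = -54*(-2 - 1/3*(-3)) - 1/8*11 = -54*(-2 + 1) - 11/8 = -54*(-1) - 11/8 = 54 - 11/8 = 421/8 ≈ 52.625)
1/E = 1/(421/8) = 8/421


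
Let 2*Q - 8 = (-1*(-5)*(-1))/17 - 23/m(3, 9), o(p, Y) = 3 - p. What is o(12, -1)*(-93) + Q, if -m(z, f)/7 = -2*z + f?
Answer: 300380/357 ≈ 841.40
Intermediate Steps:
m(z, f) = -7*f + 14*z (m(z, f) = -7*(-2*z + f) = -7*(f - 2*z) = -7*f + 14*z)
Q = 1571/357 (Q = 4 + ((-1*(-5)*(-1))/17 - 23/(-7*9 + 14*3))/2 = 4 + ((5*(-1))*(1/17) - 23/(-63 + 42))/2 = 4 + (-5*1/17 - 23/(-21))/2 = 4 + (-5/17 - 23*(-1/21))/2 = 4 + (-5/17 + 23/21)/2 = 4 + (½)*(286/357) = 4 + 143/357 = 1571/357 ≈ 4.4006)
o(12, -1)*(-93) + Q = (3 - 1*12)*(-93) + 1571/357 = (3 - 12)*(-93) + 1571/357 = -9*(-93) + 1571/357 = 837 + 1571/357 = 300380/357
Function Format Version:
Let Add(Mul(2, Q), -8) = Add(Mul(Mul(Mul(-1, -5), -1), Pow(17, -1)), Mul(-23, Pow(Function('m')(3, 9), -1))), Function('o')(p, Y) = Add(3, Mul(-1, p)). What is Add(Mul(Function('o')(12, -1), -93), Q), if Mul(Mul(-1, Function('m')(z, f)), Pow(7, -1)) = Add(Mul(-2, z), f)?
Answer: Rational(300380, 357) ≈ 841.40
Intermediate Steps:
Function('m')(z, f) = Add(Mul(-7, f), Mul(14, z)) (Function('m')(z, f) = Mul(-7, Add(Mul(-2, z), f)) = Mul(-7, Add(f, Mul(-2, z))) = Add(Mul(-7, f), Mul(14, z)))
Q = Rational(1571, 357) (Q = Add(4, Mul(Rational(1, 2), Add(Mul(Mul(Mul(-1, -5), -1), Pow(17, -1)), Mul(-23, Pow(Add(Mul(-7, 9), Mul(14, 3)), -1))))) = Add(4, Mul(Rational(1, 2), Add(Mul(Mul(5, -1), Rational(1, 17)), Mul(-23, Pow(Add(-63, 42), -1))))) = Add(4, Mul(Rational(1, 2), Add(Mul(-5, Rational(1, 17)), Mul(-23, Pow(-21, -1))))) = Add(4, Mul(Rational(1, 2), Add(Rational(-5, 17), Mul(-23, Rational(-1, 21))))) = Add(4, Mul(Rational(1, 2), Add(Rational(-5, 17), Rational(23, 21)))) = Add(4, Mul(Rational(1, 2), Rational(286, 357))) = Add(4, Rational(143, 357)) = Rational(1571, 357) ≈ 4.4006)
Add(Mul(Function('o')(12, -1), -93), Q) = Add(Mul(Add(3, Mul(-1, 12)), -93), Rational(1571, 357)) = Add(Mul(Add(3, -12), -93), Rational(1571, 357)) = Add(Mul(-9, -93), Rational(1571, 357)) = Add(837, Rational(1571, 357)) = Rational(300380, 357)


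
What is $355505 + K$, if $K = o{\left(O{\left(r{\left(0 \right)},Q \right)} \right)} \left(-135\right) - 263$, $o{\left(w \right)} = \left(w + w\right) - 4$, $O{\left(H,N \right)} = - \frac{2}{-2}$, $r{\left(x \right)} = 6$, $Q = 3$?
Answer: $355512$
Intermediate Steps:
$O{\left(H,N \right)} = 1$ ($O{\left(H,N \right)} = \left(-2\right) \left(- \frac{1}{2}\right) = 1$)
$o{\left(w \right)} = -4 + 2 w$ ($o{\left(w \right)} = 2 w - 4 = -4 + 2 w$)
$K = 7$ ($K = \left(-4 + 2 \cdot 1\right) \left(-135\right) - 263 = \left(-4 + 2\right) \left(-135\right) - 263 = \left(-2\right) \left(-135\right) - 263 = 270 - 263 = 7$)
$355505 + K = 355505 + 7 = 355512$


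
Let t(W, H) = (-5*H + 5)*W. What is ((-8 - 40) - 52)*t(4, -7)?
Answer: -16000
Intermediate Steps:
t(W, H) = W*(5 - 5*H) (t(W, H) = (5 - 5*H)*W = W*(5 - 5*H))
((-8 - 40) - 52)*t(4, -7) = ((-8 - 40) - 52)*(5*4*(1 - 1*(-7))) = (-48 - 52)*(5*4*(1 + 7)) = -500*4*8 = -100*160 = -16000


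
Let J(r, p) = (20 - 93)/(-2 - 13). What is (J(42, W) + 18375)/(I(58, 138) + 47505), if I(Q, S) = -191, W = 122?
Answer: 137849/354855 ≈ 0.38847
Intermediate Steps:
J(r, p) = 73/15 (J(r, p) = -73/(-15) = -73*(-1/15) = 73/15)
(J(42, W) + 18375)/(I(58, 138) + 47505) = (73/15 + 18375)/(-191 + 47505) = (275698/15)/47314 = (275698/15)*(1/47314) = 137849/354855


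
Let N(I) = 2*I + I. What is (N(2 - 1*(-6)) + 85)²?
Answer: 11881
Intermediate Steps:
N(I) = 3*I
(N(2 - 1*(-6)) + 85)² = (3*(2 - 1*(-6)) + 85)² = (3*(2 + 6) + 85)² = (3*8 + 85)² = (24 + 85)² = 109² = 11881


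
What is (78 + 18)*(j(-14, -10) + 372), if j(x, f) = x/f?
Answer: 179232/5 ≈ 35846.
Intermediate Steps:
(78 + 18)*(j(-14, -10) + 372) = (78 + 18)*(-14/(-10) + 372) = 96*(-14*(-1/10) + 372) = 96*(7/5 + 372) = 96*(1867/5) = 179232/5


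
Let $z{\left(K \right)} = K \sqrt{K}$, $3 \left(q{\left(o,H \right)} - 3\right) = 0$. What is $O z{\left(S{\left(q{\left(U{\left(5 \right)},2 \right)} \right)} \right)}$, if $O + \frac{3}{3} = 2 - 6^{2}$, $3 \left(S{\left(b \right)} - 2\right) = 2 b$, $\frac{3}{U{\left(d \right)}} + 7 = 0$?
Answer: $-280$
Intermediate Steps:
$U{\left(d \right)} = - \frac{3}{7}$ ($U{\left(d \right)} = \frac{3}{-7 + 0} = \frac{3}{-7} = 3 \left(- \frac{1}{7}\right) = - \frac{3}{7}$)
$q{\left(o,H \right)} = 3$ ($q{\left(o,H \right)} = 3 + \frac{1}{3} \cdot 0 = 3 + 0 = 3$)
$S{\left(b \right)} = 2 + \frac{2 b}{3}$
$z{\left(K \right)} = K^{\frac{3}{2}}$
$O = -35$ ($O = -1 + \left(2 - 6^{2}\right) = -1 + \left(2 - 36\right) = -1 - 34 = -35$)
$O z{\left(S{\left(q{\left(U{\left(5 \right)},2 \right)} \right)} \right)} = - 35 \left(2 + \frac{2}{3} \cdot 3\right)^{\frac{3}{2}} = - 35 \left(2 + 2\right)^{\frac{3}{2}} = - 35 \cdot 4^{\frac{3}{2}} = \left(-35\right) 8 = -280$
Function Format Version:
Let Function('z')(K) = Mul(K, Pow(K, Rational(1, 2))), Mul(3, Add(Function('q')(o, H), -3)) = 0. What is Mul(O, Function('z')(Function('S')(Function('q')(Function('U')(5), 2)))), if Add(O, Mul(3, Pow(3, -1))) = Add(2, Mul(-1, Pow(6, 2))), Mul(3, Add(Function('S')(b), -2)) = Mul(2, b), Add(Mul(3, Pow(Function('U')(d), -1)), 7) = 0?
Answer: -280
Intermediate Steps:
Function('U')(d) = Rational(-3, 7) (Function('U')(d) = Mul(3, Pow(Add(-7, 0), -1)) = Mul(3, Pow(-7, -1)) = Mul(3, Rational(-1, 7)) = Rational(-3, 7))
Function('q')(o, H) = 3 (Function('q')(o, H) = Add(3, Mul(Rational(1, 3), 0)) = Add(3, 0) = 3)
Function('S')(b) = Add(2, Mul(Rational(2, 3), b)) (Function('S')(b) = Add(2, Mul(Rational(1, 3), Mul(2, b))) = Add(2, Mul(Rational(2, 3), b)))
Function('z')(K) = Pow(K, Rational(3, 2))
O = -35 (O = Add(-1, Add(2, Mul(-1, Pow(6, 2)))) = Add(-1, Add(2, Mul(-1, 36))) = Add(-1, Add(2, -36)) = Add(-1, -34) = -35)
Mul(O, Function('z')(Function('S')(Function('q')(Function('U')(5), 2)))) = Mul(-35, Pow(Add(2, Mul(Rational(2, 3), 3)), Rational(3, 2))) = Mul(-35, Pow(Add(2, 2), Rational(3, 2))) = Mul(-35, Pow(4, Rational(3, 2))) = Mul(-35, 8) = -280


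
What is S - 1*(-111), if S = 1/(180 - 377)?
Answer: 21866/197 ≈ 110.99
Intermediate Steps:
S = -1/197 (S = 1/(-197) = -1/197 ≈ -0.0050761)
S - 1*(-111) = -1/197 - 1*(-111) = -1/197 + 111 = 21866/197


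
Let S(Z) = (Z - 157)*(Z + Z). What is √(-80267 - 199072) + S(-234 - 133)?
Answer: 384616 + I*√279339 ≈ 3.8462e+5 + 528.53*I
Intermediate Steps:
S(Z) = 2*Z*(-157 + Z) (S(Z) = (-157 + Z)*(2*Z) = 2*Z*(-157 + Z))
√(-80267 - 199072) + S(-234 - 133) = √(-80267 - 199072) + 2*(-234 - 133)*(-157 + (-234 - 133)) = √(-279339) + 2*(-367)*(-157 - 367) = I*√279339 + 2*(-367)*(-524) = I*√279339 + 384616 = 384616 + I*√279339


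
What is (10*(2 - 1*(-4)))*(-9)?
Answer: -540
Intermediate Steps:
(10*(2 - 1*(-4)))*(-9) = (10*(2 + 4))*(-9) = (10*6)*(-9) = 60*(-9) = -540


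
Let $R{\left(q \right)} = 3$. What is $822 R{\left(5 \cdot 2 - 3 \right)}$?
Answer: $2466$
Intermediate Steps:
$822 R{\left(5 \cdot 2 - 3 \right)} = 822 \cdot 3 = 2466$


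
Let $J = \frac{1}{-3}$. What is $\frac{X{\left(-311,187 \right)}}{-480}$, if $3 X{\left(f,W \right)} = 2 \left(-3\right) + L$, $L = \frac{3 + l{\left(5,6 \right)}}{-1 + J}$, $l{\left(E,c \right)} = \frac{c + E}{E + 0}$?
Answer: $\frac{11}{1600} \approx 0.006875$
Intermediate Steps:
$J = - \frac{1}{3} \approx -0.33333$
$l{\left(E,c \right)} = \frac{E + c}{E}$
$L = - \frac{39}{10}$ ($L = \frac{3 + \frac{5 + 6}{5}}{-1 - \frac{1}{3}} = \frac{3 + \frac{1}{5} \cdot 11}{- \frac{4}{3}} = \left(3 + \frac{11}{5}\right) \left(- \frac{3}{4}\right) = \frac{26}{5} \left(- \frac{3}{4}\right) = - \frac{39}{10} \approx -3.9$)
$X{\left(f,W \right)} = - \frac{33}{10}$ ($X{\left(f,W \right)} = \frac{2 \left(-3\right) - \frac{39}{10}}{3} = \frac{-6 - \frac{39}{10}}{3} = \frac{1}{3} \left(- \frac{99}{10}\right) = - \frac{33}{10}$)
$\frac{X{\left(-311,187 \right)}}{-480} = - \frac{33}{10 \left(-480\right)} = \left(- \frac{33}{10}\right) \left(- \frac{1}{480}\right) = \frac{11}{1600}$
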